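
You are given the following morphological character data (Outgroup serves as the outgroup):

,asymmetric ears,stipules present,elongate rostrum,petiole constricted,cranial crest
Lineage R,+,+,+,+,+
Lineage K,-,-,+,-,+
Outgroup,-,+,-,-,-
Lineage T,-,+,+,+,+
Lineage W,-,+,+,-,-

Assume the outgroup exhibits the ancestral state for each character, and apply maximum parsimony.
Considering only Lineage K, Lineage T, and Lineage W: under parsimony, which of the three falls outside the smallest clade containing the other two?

Lineage W

Character polarity is set by the outgroup: the derived state is whichever differs from the outgroup's state, so for stipules present the derived state is '-', and for the remaining characters it is '+'.
asymmetric ears: derived state '+' in Lineage R only — an autapomorphy, so it tells us nothing about relationships among taxa.
stipules present: derived state '-' in Lineage K only — an autapomorphy, so it tells us nothing about relationships among taxa.
elongate rostrum (derived state '+') is shared by all ingroup taxa — unites the whole ingroup.
Only Lineage R and Lineage T show the derived state '+' for petiole constricted, supporting them as a clade.
cranial crest: derived state '+' in Lineage K, Lineage R, and Lineage T only — synapomorphy for {Lineage K, Lineage R, Lineage T}.
Most parsimonious ingroup topology: (((Lineage R,Lineage T),Lineage K),Lineage W).
Lineage K and Lineage T share a more recent common ancestor with each other than either does with Lineage W, so Lineage W is the least closely related of the three.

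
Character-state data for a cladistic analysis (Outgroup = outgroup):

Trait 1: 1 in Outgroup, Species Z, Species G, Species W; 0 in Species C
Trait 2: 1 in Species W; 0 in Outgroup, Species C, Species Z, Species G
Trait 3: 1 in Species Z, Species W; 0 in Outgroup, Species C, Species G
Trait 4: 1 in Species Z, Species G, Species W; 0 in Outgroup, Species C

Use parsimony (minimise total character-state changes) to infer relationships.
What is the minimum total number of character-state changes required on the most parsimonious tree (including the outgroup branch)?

Character polarity is set by the outgroup: the derived state is whichever differs from the outgroup's state, so for Trait 1 the derived state is '0', and for the remaining characters it is '1'.
Trait 1: derived state '0' in Species C only — an autapomorphy, so it tells us nothing about relationships among taxa.
Trait 2 (derived state '1') is unique to Species W (autapomorphy; uninformative for grouping).
Trait 3 (derived state '1') is shared by Species W and Species Z — a synapomorphy uniting that clade.
Trait 4: derived state '1' in Species G, Species W, and Species Z only — synapomorphy for {Species G, Species W, Species Z}.
Most parsimonious ingroup topology: (Species C,((Species Z,Species W),Species G)).
Changes per character on this tree: Trait 1: 1; Trait 2: 1; Trait 3: 1; Trait 4: 1.
Total = 4.

4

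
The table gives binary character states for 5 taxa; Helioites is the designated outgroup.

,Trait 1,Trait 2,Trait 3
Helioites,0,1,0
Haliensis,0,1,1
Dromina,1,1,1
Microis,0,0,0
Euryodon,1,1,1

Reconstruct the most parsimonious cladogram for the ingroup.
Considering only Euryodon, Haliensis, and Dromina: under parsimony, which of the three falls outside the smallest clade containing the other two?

Haliensis

Character polarity is set by the outgroup: the derived state is whichever differs from the outgroup's state, so for Trait 2 the derived state is '0', and for the remaining characters it is '1'.
Only Dromina and Euryodon show the derived state '1' for Trait 1, supporting them as a clade.
Trait 2 (derived state '0') is unique to Microis (autapomorphy; uninformative for grouping).
Only Dromina, Euryodon, and Haliensis show the derived state '1' for Trait 3, supporting them as a clade.
Most parsimonious ingroup topology: ((Haliensis,(Dromina,Euryodon)),Microis).
Euryodon and Dromina share a more recent common ancestor with each other than either does with Haliensis, so Haliensis is the least closely related of the three.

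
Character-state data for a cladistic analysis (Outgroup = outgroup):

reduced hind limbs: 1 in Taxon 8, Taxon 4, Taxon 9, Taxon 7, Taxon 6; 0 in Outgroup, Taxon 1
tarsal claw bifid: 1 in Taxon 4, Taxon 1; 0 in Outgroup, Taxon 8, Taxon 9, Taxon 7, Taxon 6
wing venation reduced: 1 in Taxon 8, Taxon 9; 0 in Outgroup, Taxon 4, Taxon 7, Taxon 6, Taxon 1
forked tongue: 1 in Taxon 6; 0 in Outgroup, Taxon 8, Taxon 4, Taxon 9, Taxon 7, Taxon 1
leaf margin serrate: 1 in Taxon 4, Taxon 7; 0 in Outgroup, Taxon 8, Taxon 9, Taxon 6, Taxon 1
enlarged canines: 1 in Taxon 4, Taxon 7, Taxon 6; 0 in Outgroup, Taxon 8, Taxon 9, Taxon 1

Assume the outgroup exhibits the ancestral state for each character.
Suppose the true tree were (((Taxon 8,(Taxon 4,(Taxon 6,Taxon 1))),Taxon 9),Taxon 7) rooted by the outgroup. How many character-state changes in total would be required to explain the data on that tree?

Map each character onto (((Taxon 8,(Taxon 4,(Taxon 6,Taxon 1))),Taxon 9),Taxon 7) (rooted by Outgroup) and count the minimum state changes it requires (Fitch parsimony):
reduced hind limbs: 2; tarsal claw bifid: 2; wing venation reduced: 2; forked tongue: 1; leaf margin serrate: 2; enlarged canines: 3.
Total tree length = 12.

12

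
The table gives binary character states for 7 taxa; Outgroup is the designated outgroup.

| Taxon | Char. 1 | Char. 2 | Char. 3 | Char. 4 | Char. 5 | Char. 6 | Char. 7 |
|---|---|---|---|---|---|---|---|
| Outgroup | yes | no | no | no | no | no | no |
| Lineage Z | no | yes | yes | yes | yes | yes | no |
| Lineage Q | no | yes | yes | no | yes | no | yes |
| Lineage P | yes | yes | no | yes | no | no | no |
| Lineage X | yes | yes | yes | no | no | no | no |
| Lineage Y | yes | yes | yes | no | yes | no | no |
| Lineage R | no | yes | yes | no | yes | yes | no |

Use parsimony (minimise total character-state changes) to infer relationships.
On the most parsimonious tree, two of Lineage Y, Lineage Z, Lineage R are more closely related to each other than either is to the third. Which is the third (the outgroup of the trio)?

Lineage Y

Character polarity is set by the outgroup: the derived state is whichever differs from the outgroup's state, so for Char. 1 the derived state is 'no', and for the remaining characters it is 'yes'.
Only Lineage Q, Lineage R, and Lineage Z show the derived state 'no' for Char. 1, supporting them as a clade.
All ingroup taxa share the derived state 'yes' for Char. 2; it defines the ingroup but does not resolve relationships within it.
Char. 3: derived state 'yes' in Lineage Q, Lineage R, Lineage X, Lineage Y, and Lineage Z only — synapomorphy for {Lineage Q, Lineage R, Lineage X, Lineage Y, Lineage Z}.
Char. 4 groups Lineage P and Lineage Z, which is incompatible with the clades supported by the remaining characters; treating it as convergent (homoplasy) costs fewer steps than any alternative tree.
Char. 5: derived state 'yes' in Lineage Q, Lineage R, Lineage Y, and Lineage Z only — synapomorphy for {Lineage Q, Lineage R, Lineage Y, Lineage Z}.
Char. 6: derived state 'yes' in Lineage R and Lineage Z only — synapomorphy for {Lineage R, Lineage Z}.
Char. 7 (derived state 'yes') is unique to Lineage Q (autapomorphy; uninformative for grouping).
Most parsimonious ingroup topology: (((((Lineage Z,Lineage R),Lineage Q),Lineage Y),Lineage X),Lineage P).
Lineage R and Lineage Z share a more recent common ancestor with each other than either does with Lineage Y, so Lineage Y is the least closely related of the three.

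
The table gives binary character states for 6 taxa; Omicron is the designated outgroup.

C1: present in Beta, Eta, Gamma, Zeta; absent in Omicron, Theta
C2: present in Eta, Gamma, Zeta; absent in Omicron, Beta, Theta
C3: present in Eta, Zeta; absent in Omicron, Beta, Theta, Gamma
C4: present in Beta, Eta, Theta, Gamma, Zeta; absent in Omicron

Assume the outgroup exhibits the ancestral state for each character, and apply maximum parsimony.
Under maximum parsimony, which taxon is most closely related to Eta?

Zeta

The outgroup has state 'absent' for every character, so 'present' is the derived state throughout.
Only Beta, Eta, Gamma, and Zeta show the derived state 'present' for C1, supporting them as a clade.
C2 (derived state 'present') is shared by Eta, Gamma, and Zeta — a synapomorphy uniting that clade.
C3 (derived state 'present') is shared by Eta and Zeta — a synapomorphy uniting that clade.
All ingroup taxa share the derived state 'present' for C4; it defines the ingroup but does not resolve relationships within it.
Most parsimonious ingroup topology: ((Beta,((Eta,Zeta),Gamma)),Theta).
Eta and Zeta form a cherry on this tree, so they are sister taxa.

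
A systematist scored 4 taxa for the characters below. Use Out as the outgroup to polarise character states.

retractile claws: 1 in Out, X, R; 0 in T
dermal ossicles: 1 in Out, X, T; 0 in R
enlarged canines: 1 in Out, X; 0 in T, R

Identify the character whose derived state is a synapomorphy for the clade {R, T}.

The outgroup has state '1' for every character, so '0' is the derived state throughout.
retractile claws (derived state '0') is unique to T (autapomorphy; uninformative for grouping).
dermal ossicles (derived state '0') is unique to R (autapomorphy; uninformative for grouping).
enlarged canines (derived state '0') is shared by R and T — a synapomorphy uniting that clade.
Most parsimonious ingroup topology: (X,(T,R)).
The clade {R, T} is supported by enlarged canines: its derived state '0' occurs in exactly those taxa and in no other taxon (including the outgroup).

enlarged canines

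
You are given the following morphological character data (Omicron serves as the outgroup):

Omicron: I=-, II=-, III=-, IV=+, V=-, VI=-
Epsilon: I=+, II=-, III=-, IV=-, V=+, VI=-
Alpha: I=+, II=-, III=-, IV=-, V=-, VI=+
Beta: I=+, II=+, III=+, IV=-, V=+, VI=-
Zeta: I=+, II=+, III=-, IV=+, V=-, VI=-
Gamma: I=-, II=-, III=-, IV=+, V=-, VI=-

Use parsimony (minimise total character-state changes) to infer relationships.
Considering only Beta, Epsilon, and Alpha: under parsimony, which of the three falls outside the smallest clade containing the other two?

Character polarity is set by the outgroup: the derived state is whichever differs from the outgroup's state, so for IV the derived state is '-', and for the remaining characters it is '+'.
I (derived state '+') is shared by Alpha, Beta, Epsilon, and Zeta — a synapomorphy uniting that clade.
II groups Beta and Zeta, which is incompatible with the clades supported by the remaining characters; treating it as convergent (homoplasy) costs fewer steps than any alternative tree.
III: derived state '+' in Beta only — an autapomorphy, so it tells us nothing about relationships among taxa.
Only Alpha, Beta, and Epsilon show the derived state '-' for IV, supporting them as a clade.
Only Beta and Epsilon show the derived state '+' for V, supporting them as a clade.
VI: derived state '+' in Alpha only — an autapomorphy, so it tells us nothing about relationships among taxa.
Most parsimonious ingroup topology: ((((Epsilon,Beta),Alpha),Zeta),Gamma).
Beta and Epsilon share a more recent common ancestor with each other than either does with Alpha, so Alpha is the least closely related of the three.

Alpha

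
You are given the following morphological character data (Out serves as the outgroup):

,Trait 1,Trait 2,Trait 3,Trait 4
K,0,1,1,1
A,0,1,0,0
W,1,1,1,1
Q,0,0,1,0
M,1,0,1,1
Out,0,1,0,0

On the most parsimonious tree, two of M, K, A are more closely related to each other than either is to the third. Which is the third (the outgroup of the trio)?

Character polarity is set by the outgroup: the derived state is whichever differs from the outgroup's state, so for Trait 2 the derived state is '0', and for the remaining characters it is '1'.
Only M and W show the derived state '1' for Trait 1, supporting them as a clade.
Trait 2 groups M and Q, which is incompatible with the clades supported by the remaining characters; treating it as convergent (homoplasy) costs fewer steps than any alternative tree.
Trait 3 (derived state '1') is shared by K, M, Q, and W — a synapomorphy uniting that clade.
Only K, M, and W show the derived state '1' for Trait 4, supporting them as a clade.
Most parsimonious ingroup topology: (A,(((M,W),K),Q)).
M and K share a more recent common ancestor with each other than either does with A, so A is the least closely related of the three.

A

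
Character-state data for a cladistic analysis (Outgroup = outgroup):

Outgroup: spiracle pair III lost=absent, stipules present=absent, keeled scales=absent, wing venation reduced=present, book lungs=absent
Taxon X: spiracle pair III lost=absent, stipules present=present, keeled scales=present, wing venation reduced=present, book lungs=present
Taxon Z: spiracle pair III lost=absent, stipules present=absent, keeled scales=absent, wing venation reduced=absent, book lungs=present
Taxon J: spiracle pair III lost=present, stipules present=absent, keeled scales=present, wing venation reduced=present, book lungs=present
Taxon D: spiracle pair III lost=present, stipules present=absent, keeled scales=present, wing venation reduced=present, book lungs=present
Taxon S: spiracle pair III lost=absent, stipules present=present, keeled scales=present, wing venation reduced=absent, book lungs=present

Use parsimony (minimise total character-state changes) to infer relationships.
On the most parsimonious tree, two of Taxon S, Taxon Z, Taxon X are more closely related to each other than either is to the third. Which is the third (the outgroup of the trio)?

Taxon Z

Character polarity is set by the outgroup: the derived state is whichever differs from the outgroup's state, so for wing venation reduced the derived state is 'absent', and for the remaining characters it is 'present'.
spiracle pair III lost (derived state 'present') is shared by Taxon D and Taxon J — a synapomorphy uniting that clade.
stipules present: derived state 'present' in Taxon S and Taxon X only — synapomorphy for {Taxon S, Taxon X}.
Only Taxon D, Taxon J, Taxon S, and Taxon X show the derived state 'present' for keeled scales, supporting them as a clade.
wing venation reduced groups Taxon S and Taxon Z, which is incompatible with the clades supported by the remaining characters; treating it as convergent (homoplasy) costs fewer steps than any alternative tree.
All ingroup taxa share the derived state 'present' for book lungs; it defines the ingroup but does not resolve relationships within it.
Most parsimonious ingroup topology: (((Taxon X,Taxon S),(Taxon J,Taxon D)),Taxon Z).
Taxon X and Taxon S share a more recent common ancestor with each other than either does with Taxon Z, so Taxon Z is the least closely related of the three.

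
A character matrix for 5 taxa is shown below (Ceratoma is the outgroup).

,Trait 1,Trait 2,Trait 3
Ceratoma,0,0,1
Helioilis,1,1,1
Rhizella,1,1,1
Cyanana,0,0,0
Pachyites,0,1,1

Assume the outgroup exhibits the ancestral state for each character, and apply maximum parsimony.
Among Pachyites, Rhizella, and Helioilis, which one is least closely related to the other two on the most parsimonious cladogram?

Pachyites

Character polarity is set by the outgroup: the derived state is whichever differs from the outgroup's state, so for Trait 3 the derived state is '0', and for the remaining characters it is '1'.
Trait 1 (derived state '1') is shared by Helioilis and Rhizella — a synapomorphy uniting that clade.
Trait 2: derived state '1' in Helioilis, Pachyites, and Rhizella only — synapomorphy for {Helioilis, Pachyites, Rhizella}.
Trait 3 (derived state '0') is unique to Cyanana (autapomorphy; uninformative for grouping).
Most parsimonious ingroup topology: (((Helioilis,Rhizella),Pachyites),Cyanana).
Rhizella and Helioilis share a more recent common ancestor with each other than either does with Pachyites, so Pachyites is the least closely related of the three.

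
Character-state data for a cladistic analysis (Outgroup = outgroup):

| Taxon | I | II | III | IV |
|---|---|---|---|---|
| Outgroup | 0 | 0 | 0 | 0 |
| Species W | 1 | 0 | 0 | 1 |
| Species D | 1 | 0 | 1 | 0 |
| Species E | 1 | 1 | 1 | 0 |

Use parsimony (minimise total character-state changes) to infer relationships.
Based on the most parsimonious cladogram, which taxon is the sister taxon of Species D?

Species E

The outgroup has state '0' for every character, so '1' is the derived state throughout.
I (derived state '1') is shared by all ingroup taxa — unites the whole ingroup.
II (derived state '1') is unique to Species E (autapomorphy; uninformative for grouping).
Only Species D and Species E show the derived state '1' for III, supporting them as a clade.
IV: derived state '1' in Species W only — an autapomorphy, so it tells us nothing about relationships among taxa.
Most parsimonious ingroup topology: (Species W,(Species D,Species E)).
Species D and Species E form a cherry on this tree, so they are sister taxa.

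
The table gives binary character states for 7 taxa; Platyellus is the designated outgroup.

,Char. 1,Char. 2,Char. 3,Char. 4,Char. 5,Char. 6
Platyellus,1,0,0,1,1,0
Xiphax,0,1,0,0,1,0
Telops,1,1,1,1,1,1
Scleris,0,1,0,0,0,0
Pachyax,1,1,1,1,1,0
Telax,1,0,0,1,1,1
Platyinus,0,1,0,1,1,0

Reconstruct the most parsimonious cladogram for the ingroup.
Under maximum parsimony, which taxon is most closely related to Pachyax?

Character polarity is set by the outgroup: the derived state is whichever differs from the outgroup's state, so for Char. 1, Char. 4, Char. 5 the derived state is '0', and for the remaining characters it is '1'.
Char. 1 (derived state '0') is shared by Platyinus, Scleris, and Xiphax — a synapomorphy uniting that clade.
Char. 2: derived state '1' in Pachyax, Platyinus, Scleris, Telops, and Xiphax only — synapomorphy for {Pachyax, Platyinus, Scleris, Telops, Xiphax}.
Only Pachyax and Telops show the derived state '1' for Char. 3, supporting them as a clade.
Only Scleris and Xiphax show the derived state '0' for Char. 4, supporting them as a clade.
Char. 5 (derived state '0') is unique to Scleris (autapomorphy; uninformative for grouping).
Char. 6 groups Telax and Telops, which is incompatible with the clades supported by the remaining characters; treating it as convergent (homoplasy) costs fewer steps than any alternative tree.
Most parsimonious ingroup topology: ((((Xiphax,Scleris),Platyinus),(Telops,Pachyax)),Telax).
Pachyax and Telops form a cherry on this tree, so they are sister taxa.

Telops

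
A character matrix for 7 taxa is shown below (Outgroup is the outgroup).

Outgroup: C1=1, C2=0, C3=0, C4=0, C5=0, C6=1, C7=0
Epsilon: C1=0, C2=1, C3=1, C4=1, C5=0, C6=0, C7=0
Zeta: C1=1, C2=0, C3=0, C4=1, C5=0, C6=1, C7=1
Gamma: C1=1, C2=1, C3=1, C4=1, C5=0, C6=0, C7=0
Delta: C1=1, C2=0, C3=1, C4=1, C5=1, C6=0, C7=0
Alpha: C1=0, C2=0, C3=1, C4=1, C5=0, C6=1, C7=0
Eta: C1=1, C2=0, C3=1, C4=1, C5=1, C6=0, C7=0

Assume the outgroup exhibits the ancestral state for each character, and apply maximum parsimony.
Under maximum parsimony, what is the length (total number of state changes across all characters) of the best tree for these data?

8

Character polarity is set by the outgroup: the derived state is whichever differs from the outgroup's state, so for C1, C6 the derived state is '0', and for the remaining characters it is '1'.
C1 groups Alpha and Epsilon, which is incompatible with the clades supported by the remaining characters; treating it as convergent (homoplasy) costs fewer steps than any alternative tree.
C2 (derived state '1') is shared by Epsilon and Gamma — a synapomorphy uniting that clade.
C3 (derived state '1') is shared by Alpha, Delta, Epsilon, Eta, and Gamma — a synapomorphy uniting that clade.
C4 (derived state '1') is shared by all ingroup taxa — unites the whole ingroup.
Only Delta and Eta show the derived state '1' for C5, supporting them as a clade.
C6 (derived state '0') is shared by Delta, Epsilon, Eta, and Gamma — a synapomorphy uniting that clade.
C7 (derived state '1') is unique to Zeta (autapomorphy; uninformative for grouping).
Most parsimonious ingroup topology: ((((Epsilon,Gamma),(Delta,Eta)),Alpha),Zeta).
Changes per character on this tree: C1: 2; C2: 1; C3: 1; C4: 1; C5: 1; C6: 1; C7: 1.
Total = 8.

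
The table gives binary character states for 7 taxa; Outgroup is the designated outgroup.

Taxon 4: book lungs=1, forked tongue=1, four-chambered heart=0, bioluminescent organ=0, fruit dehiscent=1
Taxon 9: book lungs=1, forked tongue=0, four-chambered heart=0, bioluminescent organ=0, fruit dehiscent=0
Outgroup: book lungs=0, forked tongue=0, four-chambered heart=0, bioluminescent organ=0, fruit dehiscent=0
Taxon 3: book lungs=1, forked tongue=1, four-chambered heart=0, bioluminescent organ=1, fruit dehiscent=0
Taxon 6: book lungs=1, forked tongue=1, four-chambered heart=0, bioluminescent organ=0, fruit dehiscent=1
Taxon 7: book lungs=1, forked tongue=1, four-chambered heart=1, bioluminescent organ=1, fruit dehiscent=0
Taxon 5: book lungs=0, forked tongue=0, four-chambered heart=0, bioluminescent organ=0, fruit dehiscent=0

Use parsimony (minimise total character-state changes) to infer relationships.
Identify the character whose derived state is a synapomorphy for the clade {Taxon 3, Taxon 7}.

The outgroup has state '0' for every character, so '1' is the derived state throughout.
Only Taxon 3, Taxon 4, Taxon 6, Taxon 7, and Taxon 9 show the derived state '1' for book lungs, supporting them as a clade.
forked tongue (derived state '1') is shared by Taxon 3, Taxon 4, Taxon 6, and Taxon 7 — a synapomorphy uniting that clade.
four-chambered heart: derived state '1' in Taxon 7 only — an autapomorphy, so it tells us nothing about relationships among taxa.
Only Taxon 3 and Taxon 7 show the derived state '1' for bioluminescent organ, supporting them as a clade.
fruit dehiscent: derived state '1' in Taxon 4 and Taxon 6 only — synapomorphy for {Taxon 4, Taxon 6}.
Most parsimonious ingroup topology: ((Taxon 9,((Taxon 4,Taxon 6),(Taxon 7,Taxon 3))),Taxon 5).
The clade {Taxon 3, Taxon 7} is supported by bioluminescent organ: its derived state '1' occurs in exactly those taxa and in no other taxon (including the outgroup).

bioluminescent organ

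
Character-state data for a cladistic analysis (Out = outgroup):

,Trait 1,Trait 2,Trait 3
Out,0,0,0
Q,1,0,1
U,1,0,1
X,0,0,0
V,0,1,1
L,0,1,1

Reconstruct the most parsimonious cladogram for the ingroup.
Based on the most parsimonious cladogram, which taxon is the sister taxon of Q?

The outgroup has state '0' for every character, so '1' is the derived state throughout.
Only Q and U show the derived state '1' for Trait 1, supporting them as a clade.
Only L and V show the derived state '1' for Trait 2, supporting them as a clade.
Trait 3 (derived state '1') is shared by L, Q, U, and V — a synapomorphy uniting that clade.
Most parsimonious ingroup topology: (((Q,U),(V,L)),X).
Q and U form a cherry on this tree, so they are sister taxa.

U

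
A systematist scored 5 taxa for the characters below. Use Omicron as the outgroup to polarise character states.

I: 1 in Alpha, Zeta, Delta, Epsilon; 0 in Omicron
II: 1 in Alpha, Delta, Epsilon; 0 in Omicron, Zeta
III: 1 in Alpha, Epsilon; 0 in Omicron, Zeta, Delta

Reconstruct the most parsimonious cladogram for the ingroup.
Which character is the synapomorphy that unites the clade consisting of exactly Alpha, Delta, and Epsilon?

The outgroup has state '0' for every character, so '1' is the derived state throughout.
All ingroup taxa share the derived state '1' for I; it defines the ingroup but does not resolve relationships within it.
Only Alpha, Delta, and Epsilon show the derived state '1' for II, supporting them as a clade.
III (derived state '1') is shared by Alpha and Epsilon — a synapomorphy uniting that clade.
Most parsimonious ingroup topology: (((Alpha,Epsilon),Delta),Zeta).
The clade {Alpha, Delta, Epsilon} is supported by II: its derived state '1' occurs in exactly those taxa and in no other taxon (including the outgroup).

II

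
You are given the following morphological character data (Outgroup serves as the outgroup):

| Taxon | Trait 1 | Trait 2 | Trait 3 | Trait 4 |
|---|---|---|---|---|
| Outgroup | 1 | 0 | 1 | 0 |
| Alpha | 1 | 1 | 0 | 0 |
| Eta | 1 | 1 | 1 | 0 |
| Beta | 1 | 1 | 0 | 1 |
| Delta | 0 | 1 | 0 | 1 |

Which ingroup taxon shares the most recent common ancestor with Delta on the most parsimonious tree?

Beta

Character polarity is set by the outgroup: the derived state is whichever differs from the outgroup's state, so for Trait 1, Trait 3 the derived state is '0', and for the remaining characters it is '1'.
Trait 1 (derived state '0') is unique to Delta (autapomorphy; uninformative for grouping).
Trait 2 (derived state '1') is shared by all ingroup taxa — unites the whole ingroup.
Trait 3: derived state '0' in Alpha, Beta, and Delta only — synapomorphy for {Alpha, Beta, Delta}.
Only Beta and Delta show the derived state '1' for Trait 4, supporting them as a clade.
Most parsimonious ingroup topology: ((Alpha,(Beta,Delta)),Eta).
Delta and Beta form a cherry on this tree, so they are sister taxa.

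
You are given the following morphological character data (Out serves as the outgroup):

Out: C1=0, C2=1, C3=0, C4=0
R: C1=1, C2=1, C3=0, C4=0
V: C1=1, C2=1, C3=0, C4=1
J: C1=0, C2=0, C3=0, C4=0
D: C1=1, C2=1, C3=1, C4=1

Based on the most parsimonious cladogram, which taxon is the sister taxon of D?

V

Character polarity is set by the outgroup: the derived state is whichever differs from the outgroup's state, so for C2 the derived state is '0', and for the remaining characters it is '1'.
Only D, R, and V show the derived state '1' for C1, supporting them as a clade.
C2: derived state '0' in J only — an autapomorphy, so it tells us nothing about relationships among taxa.
C3 (derived state '1') is unique to D (autapomorphy; uninformative for grouping).
C4: derived state '1' in D and V only — synapomorphy for {D, V}.
Most parsimonious ingroup topology: ((R,(V,D)),J).
D and V form a cherry on this tree, so they are sister taxa.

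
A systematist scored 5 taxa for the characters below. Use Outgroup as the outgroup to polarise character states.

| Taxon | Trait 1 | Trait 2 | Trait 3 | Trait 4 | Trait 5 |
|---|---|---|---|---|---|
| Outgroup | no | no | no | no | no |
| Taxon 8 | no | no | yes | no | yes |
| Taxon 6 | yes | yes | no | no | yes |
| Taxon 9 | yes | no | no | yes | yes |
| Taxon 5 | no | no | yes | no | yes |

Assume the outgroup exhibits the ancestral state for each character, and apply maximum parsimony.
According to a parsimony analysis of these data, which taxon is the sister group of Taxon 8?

Taxon 5

The outgroup has state 'no' for every character, so 'yes' is the derived state throughout.
Only Taxon 6 and Taxon 9 show the derived state 'yes' for Trait 1, supporting them as a clade.
Trait 2: derived state 'yes' in Taxon 6 only — an autapomorphy, so it tells us nothing about relationships among taxa.
Only Taxon 5 and Taxon 8 show the derived state 'yes' for Trait 3, supporting them as a clade.
Trait 4 (derived state 'yes') is unique to Taxon 9 (autapomorphy; uninformative for grouping).
Trait 5 (derived state 'yes') is shared by all ingroup taxa — unites the whole ingroup.
Most parsimonious ingroup topology: ((Taxon 8,Taxon 5),(Taxon 6,Taxon 9)).
Taxon 8 and Taxon 5 form a cherry on this tree, so they are sister taxa.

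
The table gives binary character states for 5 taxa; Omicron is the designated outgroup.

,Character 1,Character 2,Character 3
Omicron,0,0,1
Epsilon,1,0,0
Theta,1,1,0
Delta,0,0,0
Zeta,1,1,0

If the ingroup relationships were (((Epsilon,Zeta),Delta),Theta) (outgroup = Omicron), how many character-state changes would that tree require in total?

5

Map each character onto (((Epsilon,Zeta),Delta),Theta) (rooted by Omicron) and count the minimum state changes it requires (Fitch parsimony):
Character 1: 2; Character 2: 2; Character 3: 1.
Total tree length = 5.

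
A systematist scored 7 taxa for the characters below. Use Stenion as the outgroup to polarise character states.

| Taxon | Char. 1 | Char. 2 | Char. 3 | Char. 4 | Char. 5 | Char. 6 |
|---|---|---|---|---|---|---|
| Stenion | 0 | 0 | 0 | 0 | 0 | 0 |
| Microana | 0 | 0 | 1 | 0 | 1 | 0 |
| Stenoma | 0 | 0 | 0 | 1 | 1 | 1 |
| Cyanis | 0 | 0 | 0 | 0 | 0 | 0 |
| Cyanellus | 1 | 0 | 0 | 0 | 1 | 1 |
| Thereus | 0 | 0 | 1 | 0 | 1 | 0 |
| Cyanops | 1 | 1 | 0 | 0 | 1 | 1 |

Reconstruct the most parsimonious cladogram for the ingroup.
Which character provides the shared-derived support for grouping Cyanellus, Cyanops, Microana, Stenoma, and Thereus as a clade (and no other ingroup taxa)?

Char. 5

The outgroup has state '0' for every character, so '1' is the derived state throughout.
Char. 1: derived state '1' in Cyanellus and Cyanops only — synapomorphy for {Cyanellus, Cyanops}.
Char. 2: derived state '1' in Cyanops only — an autapomorphy, so it tells us nothing about relationships among taxa.
Char. 3 (derived state '1') is shared by Microana and Thereus — a synapomorphy uniting that clade.
Char. 4 (derived state '1') is unique to Stenoma (autapomorphy; uninformative for grouping).
Char. 5: derived state '1' in Cyanellus, Cyanops, Microana, Stenoma, and Thereus only — synapomorphy for {Cyanellus, Cyanops, Microana, Stenoma, Thereus}.
Char. 6 (derived state '1') is shared by Cyanellus, Cyanops, and Stenoma — a synapomorphy uniting that clade.
Most parsimonious ingroup topology: (((Microana,Thereus),(Stenoma,(Cyanellus,Cyanops))),Cyanis).
The clade {Cyanellus, Cyanops, Microana, Stenoma, Thereus} is supported by Char. 5: its derived state '1' occurs in exactly those taxa and in no other taxon (including the outgroup).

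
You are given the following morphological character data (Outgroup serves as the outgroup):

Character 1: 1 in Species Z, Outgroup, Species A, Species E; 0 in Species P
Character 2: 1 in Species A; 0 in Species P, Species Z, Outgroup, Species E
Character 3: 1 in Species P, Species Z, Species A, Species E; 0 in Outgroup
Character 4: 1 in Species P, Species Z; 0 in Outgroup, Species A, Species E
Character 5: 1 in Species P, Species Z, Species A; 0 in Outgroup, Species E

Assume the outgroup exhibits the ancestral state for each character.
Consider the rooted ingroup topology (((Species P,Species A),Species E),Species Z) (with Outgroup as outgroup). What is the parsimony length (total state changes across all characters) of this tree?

7

Map each character onto (((Species P,Species A),Species E),Species Z) (rooted by Outgroup) and count the minimum state changes it requires (Fitch parsimony):
Character 1: 1; Character 2: 1; Character 3: 1; Character 4: 2; Character 5: 2.
Total tree length = 7.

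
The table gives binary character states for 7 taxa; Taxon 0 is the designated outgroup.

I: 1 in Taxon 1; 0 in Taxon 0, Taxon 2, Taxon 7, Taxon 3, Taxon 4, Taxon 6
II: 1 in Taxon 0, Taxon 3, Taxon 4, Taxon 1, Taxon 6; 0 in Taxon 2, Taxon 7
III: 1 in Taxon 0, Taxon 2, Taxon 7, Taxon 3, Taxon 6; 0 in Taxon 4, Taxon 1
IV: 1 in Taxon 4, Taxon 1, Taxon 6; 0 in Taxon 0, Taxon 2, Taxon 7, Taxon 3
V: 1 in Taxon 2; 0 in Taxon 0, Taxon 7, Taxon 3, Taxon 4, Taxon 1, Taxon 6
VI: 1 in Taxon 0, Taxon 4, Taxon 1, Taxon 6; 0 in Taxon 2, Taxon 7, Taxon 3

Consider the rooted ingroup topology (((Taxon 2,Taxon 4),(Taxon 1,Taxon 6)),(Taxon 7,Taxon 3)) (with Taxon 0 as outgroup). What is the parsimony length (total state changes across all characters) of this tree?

Map each character onto (((Taxon 2,Taxon 4),(Taxon 1,Taxon 6)),(Taxon 7,Taxon 3)) (rooted by Taxon 0) and count the minimum state changes it requires (Fitch parsimony):
I: 1; II: 2; III: 2; IV: 2; V: 1; VI: 2.
Total tree length = 10.

10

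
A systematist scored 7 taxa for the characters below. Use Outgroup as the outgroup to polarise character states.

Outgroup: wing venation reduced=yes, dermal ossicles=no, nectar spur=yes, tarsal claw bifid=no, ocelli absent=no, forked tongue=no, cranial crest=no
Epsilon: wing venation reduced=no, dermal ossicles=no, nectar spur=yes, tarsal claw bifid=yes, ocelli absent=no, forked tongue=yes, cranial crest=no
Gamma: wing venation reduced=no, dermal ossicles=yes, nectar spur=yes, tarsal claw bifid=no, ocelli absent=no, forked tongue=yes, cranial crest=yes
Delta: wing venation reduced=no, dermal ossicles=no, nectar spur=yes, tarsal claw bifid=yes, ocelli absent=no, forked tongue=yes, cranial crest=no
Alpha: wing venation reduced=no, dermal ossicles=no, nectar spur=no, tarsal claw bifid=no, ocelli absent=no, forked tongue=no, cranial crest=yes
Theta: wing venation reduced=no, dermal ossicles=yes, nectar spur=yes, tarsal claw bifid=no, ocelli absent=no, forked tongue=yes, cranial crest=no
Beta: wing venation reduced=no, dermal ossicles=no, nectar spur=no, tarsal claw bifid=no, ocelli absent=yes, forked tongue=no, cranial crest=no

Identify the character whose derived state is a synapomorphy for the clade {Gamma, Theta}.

Character polarity is set by the outgroup: the derived state is whichever differs from the outgroup's state, so for wing venation reduced, nectar spur the derived state is 'no', and for the remaining characters it is 'yes'.
wing venation reduced (derived state 'no') is shared by all ingroup taxa — unites the whole ingroup.
dermal ossicles (derived state 'yes') is shared by Gamma and Theta — a synapomorphy uniting that clade.
nectar spur (derived state 'no') is shared by Alpha and Beta — a synapomorphy uniting that clade.
tarsal claw bifid: derived state 'yes' in Delta and Epsilon only — synapomorphy for {Delta, Epsilon}.
ocelli absent: derived state 'yes' in Beta only — an autapomorphy, so it tells us nothing about relationships among taxa.
forked tongue (derived state 'yes') is shared by Delta, Epsilon, Gamma, and Theta — a synapomorphy uniting that clade.
cranial crest groups Alpha and Gamma, which is incompatible with the clades supported by the remaining characters; treating it as convergent (homoplasy) costs fewer steps than any alternative tree.
Most parsimonious ingroup topology: (((Epsilon,Delta),(Gamma,Theta)),(Alpha,Beta)).
The clade {Gamma, Theta} is supported by dermal ossicles: its derived state 'yes' occurs in exactly those taxa and in no other taxon (including the outgroup).

dermal ossicles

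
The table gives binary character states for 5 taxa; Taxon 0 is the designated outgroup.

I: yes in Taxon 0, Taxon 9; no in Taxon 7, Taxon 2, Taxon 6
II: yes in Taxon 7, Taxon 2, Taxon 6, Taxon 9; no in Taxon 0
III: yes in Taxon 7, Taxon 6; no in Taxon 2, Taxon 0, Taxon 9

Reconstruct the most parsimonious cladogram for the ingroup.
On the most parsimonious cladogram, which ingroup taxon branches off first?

Character polarity is set by the outgroup: the derived state is whichever differs from the outgroup's state, so for I the derived state is 'no', and for the remaining characters it is 'yes'.
I (derived state 'no') is shared by Taxon 2, Taxon 6, and Taxon 7 — a synapomorphy uniting that clade.
II (derived state 'yes') is shared by all ingroup taxa — unites the whole ingroup.
III: derived state 'yes' in Taxon 6 and Taxon 7 only — synapomorphy for {Taxon 6, Taxon 7}.
Most parsimonious ingroup topology: (((Taxon 7,Taxon 6),Taxon 2),Taxon 9).
Taxon 9 is sister to the clade containing all other ingroup taxa, so it is the earliest-diverging (most basal) ingroup lineage.

Taxon 9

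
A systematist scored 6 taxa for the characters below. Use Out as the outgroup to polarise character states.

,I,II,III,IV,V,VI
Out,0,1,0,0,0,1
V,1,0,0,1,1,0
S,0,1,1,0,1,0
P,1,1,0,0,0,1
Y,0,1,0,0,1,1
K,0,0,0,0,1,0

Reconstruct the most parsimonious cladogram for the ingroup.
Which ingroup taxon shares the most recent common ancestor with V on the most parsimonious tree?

Character polarity is set by the outgroup: the derived state is whichever differs from the outgroup's state, so for II, VI the derived state is '0', and for the remaining characters it is '1'.
I (state '1') occurs in P and V but conflicts with the nesting implied by the other characters — most parsimoniously interpreted as homoplasy.
II (derived state '0') is shared by K and V — a synapomorphy uniting that clade.
III (derived state '1') is unique to S (autapomorphy; uninformative for grouping).
IV: derived state '1' in V only — an autapomorphy, so it tells us nothing about relationships among taxa.
Only K, S, V, and Y show the derived state '1' for V, supporting them as a clade.
VI (derived state '0') is shared by K, S, and V — a synapomorphy uniting that clade.
Most parsimonious ingroup topology: ((((V,K),S),Y),P).
V and K form a cherry on this tree, so they are sister taxa.

K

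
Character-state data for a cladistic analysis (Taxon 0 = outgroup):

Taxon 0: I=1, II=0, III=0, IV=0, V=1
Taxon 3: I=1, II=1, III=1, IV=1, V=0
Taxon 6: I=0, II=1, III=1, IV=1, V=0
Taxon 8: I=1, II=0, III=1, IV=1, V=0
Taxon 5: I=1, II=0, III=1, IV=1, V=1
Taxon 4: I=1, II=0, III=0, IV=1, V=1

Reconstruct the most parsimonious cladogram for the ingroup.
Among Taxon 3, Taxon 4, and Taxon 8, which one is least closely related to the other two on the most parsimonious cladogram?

Character polarity is set by the outgroup: the derived state is whichever differs from the outgroup's state, so for I, V the derived state is '0', and for the remaining characters it is '1'.
I: derived state '0' in Taxon 6 only — an autapomorphy, so it tells us nothing about relationships among taxa.
II: derived state '1' in Taxon 3 and Taxon 6 only — synapomorphy for {Taxon 3, Taxon 6}.
III (derived state '1') is shared by Taxon 3, Taxon 5, Taxon 6, and Taxon 8 — a synapomorphy uniting that clade.
IV (derived state '1') is shared by all ingroup taxa — unites the whole ingroup.
V: derived state '0' in Taxon 3, Taxon 6, and Taxon 8 only — synapomorphy for {Taxon 3, Taxon 6, Taxon 8}.
Most parsimonious ingroup topology: ((((Taxon 3,Taxon 6),Taxon 8),Taxon 5),Taxon 4).
Taxon 3 and Taxon 8 share a more recent common ancestor with each other than either does with Taxon 4, so Taxon 4 is the least closely related of the three.

Taxon 4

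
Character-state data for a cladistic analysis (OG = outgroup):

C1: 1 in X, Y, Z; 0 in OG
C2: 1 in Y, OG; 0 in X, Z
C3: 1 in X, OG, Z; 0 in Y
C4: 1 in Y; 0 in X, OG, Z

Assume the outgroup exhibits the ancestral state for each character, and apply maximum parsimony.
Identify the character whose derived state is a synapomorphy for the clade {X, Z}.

Character polarity is set by the outgroup: the derived state is whichever differs from the outgroup's state, so for C2, C3 the derived state is '0', and for the remaining characters it is '1'.
C1 (derived state '1') is shared by all ingroup taxa — unites the whole ingroup.
C2 (derived state '0') is shared by X and Z — a synapomorphy uniting that clade.
C3 (derived state '0') is unique to Y (autapomorphy; uninformative for grouping).
C4: derived state '1' in Y only — an autapomorphy, so it tells us nothing about relationships among taxa.
Most parsimonious ingroup topology: (Y,(X,Z)).
The clade {X, Z} is supported by C2: its derived state '0' occurs in exactly those taxa and in no other taxon (including the outgroup).

C2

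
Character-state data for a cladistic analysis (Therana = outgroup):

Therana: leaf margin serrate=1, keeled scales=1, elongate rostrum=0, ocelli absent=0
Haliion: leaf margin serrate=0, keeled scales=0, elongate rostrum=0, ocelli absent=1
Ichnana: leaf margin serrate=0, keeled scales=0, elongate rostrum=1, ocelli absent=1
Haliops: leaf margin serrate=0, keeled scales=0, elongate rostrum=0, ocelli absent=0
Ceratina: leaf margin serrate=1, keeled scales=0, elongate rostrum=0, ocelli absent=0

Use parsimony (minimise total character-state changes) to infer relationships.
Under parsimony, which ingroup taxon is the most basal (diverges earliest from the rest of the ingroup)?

Ceratina

Character polarity is set by the outgroup: the derived state is whichever differs from the outgroup's state, so for leaf margin serrate, keeled scales the derived state is '0', and for the remaining characters it is '1'.
Only Haliion, Haliops, and Ichnana show the derived state '0' for leaf margin serrate, supporting them as a clade.
keeled scales (derived state '0') is shared by all ingroup taxa — unites the whole ingroup.
elongate rostrum: derived state '1' in Ichnana only — an autapomorphy, so it tells us nothing about relationships among taxa.
ocelli absent (derived state '1') is shared by Haliion and Ichnana — a synapomorphy uniting that clade.
Most parsimonious ingroup topology: (((Haliion,Ichnana),Haliops),Ceratina).
Ceratina is sister to the clade containing all other ingroup taxa, so it is the earliest-diverging (most basal) ingroup lineage.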